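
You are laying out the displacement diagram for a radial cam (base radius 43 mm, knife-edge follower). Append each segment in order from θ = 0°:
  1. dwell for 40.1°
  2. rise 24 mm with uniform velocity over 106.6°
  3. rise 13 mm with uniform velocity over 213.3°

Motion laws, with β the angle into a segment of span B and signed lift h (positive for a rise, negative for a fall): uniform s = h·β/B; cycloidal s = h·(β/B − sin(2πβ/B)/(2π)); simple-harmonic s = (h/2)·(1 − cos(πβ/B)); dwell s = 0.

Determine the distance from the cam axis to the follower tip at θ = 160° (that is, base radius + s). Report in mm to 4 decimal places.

seg 1 [0°–40.1°] dwell: s stays 0.0000
seg 2 [40.1°–146.7°] uniform, h=24: full span → s += 24 → s = 24.0000
seg 3 [146.7°–360°] uniform, h=13: θ=160° here. β=13.3, B=213.3. 13·13.3/213.3 = 0.8106 → s = 24.8106
radial distance = base radius + s = 43 + 24.8106 = 67.8106

67.8106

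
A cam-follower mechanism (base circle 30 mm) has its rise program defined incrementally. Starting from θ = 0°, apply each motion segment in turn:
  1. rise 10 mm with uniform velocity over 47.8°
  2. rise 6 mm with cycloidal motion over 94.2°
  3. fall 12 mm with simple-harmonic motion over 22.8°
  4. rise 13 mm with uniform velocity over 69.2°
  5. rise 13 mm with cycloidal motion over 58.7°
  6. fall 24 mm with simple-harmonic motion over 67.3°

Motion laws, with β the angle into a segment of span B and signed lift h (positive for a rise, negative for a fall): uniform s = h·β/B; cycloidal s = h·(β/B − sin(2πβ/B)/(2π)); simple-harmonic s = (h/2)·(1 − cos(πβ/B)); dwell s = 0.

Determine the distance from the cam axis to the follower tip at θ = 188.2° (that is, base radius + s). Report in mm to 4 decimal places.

seg 1 [0°–47.8°] uniform, h=10: full span → s += 10 → s = 10.0000
seg 2 [47.8°–142°] cycloidal, h=6: full span → s += 6 → s = 16.0000
seg 3 [142°–164.8°] simple-harmonic, h=-12: full span → s += -12 → s = 4.0000
seg 4 [164.8°–234°] uniform, h=13: θ=188.2° here. β=23.4, B=69.2. 13·23.4/69.2 = 4.3960 → s = 8.3960
radial distance = base radius + s = 30 + 8.3960 = 38.3960

38.3960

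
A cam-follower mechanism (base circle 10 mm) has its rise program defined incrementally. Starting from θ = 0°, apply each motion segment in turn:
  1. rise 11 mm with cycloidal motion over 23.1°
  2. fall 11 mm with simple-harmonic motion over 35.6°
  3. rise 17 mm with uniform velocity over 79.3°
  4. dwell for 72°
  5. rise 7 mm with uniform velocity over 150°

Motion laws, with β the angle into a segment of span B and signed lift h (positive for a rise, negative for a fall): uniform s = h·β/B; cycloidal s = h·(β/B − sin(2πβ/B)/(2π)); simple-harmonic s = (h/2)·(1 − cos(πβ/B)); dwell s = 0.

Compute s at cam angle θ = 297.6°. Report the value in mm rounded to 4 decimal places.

seg 1 [0°–23.1°] cycloidal, h=11: full span → s += 11 → s = 11.0000
seg 2 [23.1°–58.7°] simple-harmonic, h=-11: full span → s += -11 → s = 0.0000
seg 3 [58.7°–138°] uniform, h=17: full span → s += 17 → s = 17.0000
seg 4 [138°–210°] dwell: s stays 17.0000
seg 5 [210°–360°] uniform, h=7: θ=297.6° here. β=87.6, B=150. 7·87.6/150 = 4.0880 → s = 21.0880

21.0880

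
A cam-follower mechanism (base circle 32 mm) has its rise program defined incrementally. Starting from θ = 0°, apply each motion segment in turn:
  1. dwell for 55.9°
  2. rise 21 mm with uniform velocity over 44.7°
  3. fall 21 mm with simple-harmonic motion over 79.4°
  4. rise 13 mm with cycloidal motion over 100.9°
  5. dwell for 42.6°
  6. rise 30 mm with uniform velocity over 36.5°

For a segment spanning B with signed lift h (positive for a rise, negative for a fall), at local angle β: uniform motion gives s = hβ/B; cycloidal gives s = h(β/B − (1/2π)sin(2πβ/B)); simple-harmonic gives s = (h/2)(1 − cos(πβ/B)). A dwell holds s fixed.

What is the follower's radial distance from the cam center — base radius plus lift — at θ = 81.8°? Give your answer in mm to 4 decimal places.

seg 1 [0°–55.9°] dwell: s stays 0.0000
seg 2 [55.9°–100.6°] uniform, h=21: θ=81.8° here. β=25.9, B=44.7. 21·25.9/44.7 = 12.1678 → s = 12.1678
radial distance = base radius + s = 32 + 12.1678 = 44.1678

44.1678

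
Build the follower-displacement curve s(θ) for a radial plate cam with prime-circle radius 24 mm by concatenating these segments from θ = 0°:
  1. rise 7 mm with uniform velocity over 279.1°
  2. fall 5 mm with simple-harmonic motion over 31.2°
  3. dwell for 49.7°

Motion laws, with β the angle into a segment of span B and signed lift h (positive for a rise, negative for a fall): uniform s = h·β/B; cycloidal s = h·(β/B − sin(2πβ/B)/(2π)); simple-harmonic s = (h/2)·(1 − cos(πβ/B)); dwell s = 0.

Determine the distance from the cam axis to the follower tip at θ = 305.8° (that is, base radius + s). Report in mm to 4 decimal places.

seg 1 [0°–279.1°] uniform, h=7: full span → s += 7 → s = 7.0000
seg 2 [279.1°–310.3°] simple-harmonic, h=-5: θ=305.8° here. β=26.7, B=31.2. -5/2·(1 − cos(π·0.8558)) = -4.7477 → s = 2.2523
radial distance = base radius + s = 24 + 2.2523 = 26.2523

26.2523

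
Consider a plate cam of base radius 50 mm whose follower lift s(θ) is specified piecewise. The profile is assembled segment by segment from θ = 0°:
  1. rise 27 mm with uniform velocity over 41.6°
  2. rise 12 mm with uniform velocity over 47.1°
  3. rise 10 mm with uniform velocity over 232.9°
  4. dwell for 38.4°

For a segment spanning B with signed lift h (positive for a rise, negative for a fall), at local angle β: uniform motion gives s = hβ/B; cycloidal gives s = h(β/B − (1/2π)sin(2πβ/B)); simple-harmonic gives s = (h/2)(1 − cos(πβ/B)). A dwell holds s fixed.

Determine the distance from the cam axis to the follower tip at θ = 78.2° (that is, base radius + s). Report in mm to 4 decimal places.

seg 1 [0°–41.6°] uniform, h=27: full span → s += 27 → s = 27.0000
seg 2 [41.6°–88.7°] uniform, h=12: θ=78.2° here. β=36.6, B=47.1. 12·36.6/47.1 = 9.3248 → s = 36.3248
radial distance = base radius + s = 50 + 36.3248 = 86.3248

86.3248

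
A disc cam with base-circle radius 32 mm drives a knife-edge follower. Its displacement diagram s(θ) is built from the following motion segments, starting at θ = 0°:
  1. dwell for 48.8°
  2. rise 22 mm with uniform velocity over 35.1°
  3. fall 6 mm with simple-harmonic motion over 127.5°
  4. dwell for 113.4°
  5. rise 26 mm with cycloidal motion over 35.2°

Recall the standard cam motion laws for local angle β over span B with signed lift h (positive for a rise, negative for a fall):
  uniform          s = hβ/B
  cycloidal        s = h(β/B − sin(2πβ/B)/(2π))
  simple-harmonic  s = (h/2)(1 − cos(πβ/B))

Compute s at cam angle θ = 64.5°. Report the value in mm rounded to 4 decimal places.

seg 1 [0°–48.8°] dwell: s stays 0.0000
seg 2 [48.8°–83.9°] uniform, h=22: θ=64.5° here. β=15.7, B=35.1. 22·15.7/35.1 = 9.8405 → s = 9.8405

9.8405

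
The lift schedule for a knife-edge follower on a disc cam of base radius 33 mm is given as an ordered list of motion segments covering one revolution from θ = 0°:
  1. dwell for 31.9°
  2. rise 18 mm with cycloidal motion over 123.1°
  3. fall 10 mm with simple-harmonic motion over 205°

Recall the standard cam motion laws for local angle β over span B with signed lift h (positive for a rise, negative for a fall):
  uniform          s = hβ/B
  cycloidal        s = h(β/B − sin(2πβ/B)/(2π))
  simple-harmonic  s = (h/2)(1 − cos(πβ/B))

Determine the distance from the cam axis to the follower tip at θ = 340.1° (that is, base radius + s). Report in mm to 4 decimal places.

seg 1 [0°–31.9°] dwell: s stays 0.0000
seg 2 [31.9°–155°] cycloidal, h=18: full span → s += 18 → s = 18.0000
seg 3 [155°–360°] simple-harmonic, h=-10: θ=340.1° here. β=185.1, B=205. -10/2·(1 − cos(π·0.9029)) = -9.7693 → s = 8.2307
radial distance = base radius + s = 33 + 8.2307 = 41.2307

41.2307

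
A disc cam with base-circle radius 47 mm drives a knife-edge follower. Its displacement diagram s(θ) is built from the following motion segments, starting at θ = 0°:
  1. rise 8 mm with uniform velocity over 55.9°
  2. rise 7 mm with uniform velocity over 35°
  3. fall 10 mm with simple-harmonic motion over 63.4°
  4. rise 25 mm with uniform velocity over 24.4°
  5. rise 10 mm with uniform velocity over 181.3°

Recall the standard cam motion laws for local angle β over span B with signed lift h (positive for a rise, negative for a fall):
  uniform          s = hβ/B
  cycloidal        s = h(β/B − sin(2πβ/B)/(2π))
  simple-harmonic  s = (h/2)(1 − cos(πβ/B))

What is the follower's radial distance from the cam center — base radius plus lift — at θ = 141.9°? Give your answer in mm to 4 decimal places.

seg 1 [0°–55.9°] uniform, h=8: full span → s += 8 → s = 8.0000
seg 2 [55.9°–90.9°] uniform, h=7: full span → s += 7 → s = 15.0000
seg 3 [90.9°–154.3°] simple-harmonic, h=-10: θ=141.9° here. β=51, B=63.4. -10/2·(1 − cos(π·0.8044)) = -9.0855 → s = 5.9145
radial distance = base radius + s = 47 + 5.9145 = 52.9145

52.9145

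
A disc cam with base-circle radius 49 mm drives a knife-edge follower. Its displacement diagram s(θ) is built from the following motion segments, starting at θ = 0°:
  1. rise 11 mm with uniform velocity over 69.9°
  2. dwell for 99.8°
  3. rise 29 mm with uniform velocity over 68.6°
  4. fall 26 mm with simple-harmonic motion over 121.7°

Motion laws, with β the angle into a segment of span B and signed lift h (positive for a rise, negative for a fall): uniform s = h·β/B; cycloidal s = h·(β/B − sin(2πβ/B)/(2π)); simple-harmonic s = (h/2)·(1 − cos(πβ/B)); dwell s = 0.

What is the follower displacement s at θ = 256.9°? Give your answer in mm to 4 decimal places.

seg 1 [0°–69.9°] uniform, h=11: full span → s += 11 → s = 11.0000
seg 2 [69.9°–169.7°] dwell: s stays 11.0000
seg 3 [169.7°–238.3°] uniform, h=29: full span → s += 29 → s = 40.0000
seg 4 [238.3°–360°] simple-harmonic, h=-26: θ=256.9° here. β=18.6, B=121.7. -26/2·(1 − cos(π·0.1528)) = -1.4699 → s = 38.5301

38.5301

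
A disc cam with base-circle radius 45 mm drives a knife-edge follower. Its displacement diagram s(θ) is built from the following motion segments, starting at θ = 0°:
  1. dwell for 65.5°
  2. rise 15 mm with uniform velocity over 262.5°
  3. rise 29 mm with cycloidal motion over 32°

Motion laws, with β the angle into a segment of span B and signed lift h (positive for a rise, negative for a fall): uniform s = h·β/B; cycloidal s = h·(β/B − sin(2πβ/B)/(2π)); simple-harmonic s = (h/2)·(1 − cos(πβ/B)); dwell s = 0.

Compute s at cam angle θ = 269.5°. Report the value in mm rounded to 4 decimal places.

seg 1 [0°–65.5°] dwell: s stays 0.0000
seg 2 [65.5°–328°] uniform, h=15: θ=269.5° here. β=204, B=262.5. 15·204/262.5 = 11.6571 → s = 11.6571

11.6571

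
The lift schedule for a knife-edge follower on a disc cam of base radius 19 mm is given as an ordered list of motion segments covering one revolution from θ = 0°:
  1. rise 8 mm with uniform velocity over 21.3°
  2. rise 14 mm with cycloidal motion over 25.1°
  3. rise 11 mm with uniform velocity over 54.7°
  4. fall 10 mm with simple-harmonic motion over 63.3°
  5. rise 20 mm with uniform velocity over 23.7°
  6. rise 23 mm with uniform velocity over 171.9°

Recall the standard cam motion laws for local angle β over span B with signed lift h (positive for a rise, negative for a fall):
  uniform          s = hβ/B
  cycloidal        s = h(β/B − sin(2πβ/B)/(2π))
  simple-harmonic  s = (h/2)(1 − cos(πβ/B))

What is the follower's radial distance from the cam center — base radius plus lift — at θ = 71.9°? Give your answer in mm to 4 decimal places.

seg 1 [0°–21.3°] uniform, h=8: full span → s += 8 → s = 8.0000
seg 2 [21.3°–46.4°] cycloidal, h=14: full span → s += 14 → s = 22.0000
seg 3 [46.4°–101.1°] uniform, h=11: θ=71.9° here. β=25.5, B=54.7. 11·25.5/54.7 = 5.1280 → s = 27.1280
radial distance = base radius + s = 19 + 27.1280 = 46.1280

46.1280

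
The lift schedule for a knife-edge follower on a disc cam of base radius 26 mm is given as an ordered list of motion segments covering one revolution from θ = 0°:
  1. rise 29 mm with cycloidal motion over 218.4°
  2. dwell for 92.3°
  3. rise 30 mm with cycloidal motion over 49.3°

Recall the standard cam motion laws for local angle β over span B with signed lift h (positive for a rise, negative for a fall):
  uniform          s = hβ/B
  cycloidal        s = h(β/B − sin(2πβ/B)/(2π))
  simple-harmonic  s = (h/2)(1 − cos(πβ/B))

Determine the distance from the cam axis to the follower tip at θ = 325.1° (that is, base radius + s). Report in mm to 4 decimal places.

seg 1 [0°–218.4°] cycloidal, h=29: full span → s += 29 → s = 29.0000
seg 2 [218.4°–310.7°] dwell: s stays 29.0000
seg 3 [310.7°–360°] cycloidal, h=30: θ=325.1° here. β=14.4, B=49.3. 30·(0.2921 − sin(2π·0.2921)/(2π)) = 4.1540 → s = 33.1540
radial distance = base radius + s = 26 + 33.1540 = 59.1540

59.1540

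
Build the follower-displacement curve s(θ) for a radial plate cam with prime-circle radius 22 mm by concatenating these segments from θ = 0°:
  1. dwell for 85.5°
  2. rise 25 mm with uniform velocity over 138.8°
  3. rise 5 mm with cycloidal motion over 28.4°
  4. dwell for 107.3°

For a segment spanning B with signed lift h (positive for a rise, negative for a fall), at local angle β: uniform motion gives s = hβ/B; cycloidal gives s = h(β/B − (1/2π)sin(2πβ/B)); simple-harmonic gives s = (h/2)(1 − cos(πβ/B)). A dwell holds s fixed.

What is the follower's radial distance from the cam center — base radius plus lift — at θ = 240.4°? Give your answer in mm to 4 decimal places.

seg 1 [0°–85.5°] dwell: s stays 0.0000
seg 2 [85.5°–224.3°] uniform, h=25: full span → s += 25 → s = 25.0000
seg 3 [224.3°–252.7°] cycloidal, h=5: θ=240.4° here. β=16.1, B=28.4. 5·(0.5669 − sin(2π·0.5669)/(2π)) = 3.1592 → s = 28.1592
radial distance = base radius + s = 22 + 28.1592 = 50.1592

50.1592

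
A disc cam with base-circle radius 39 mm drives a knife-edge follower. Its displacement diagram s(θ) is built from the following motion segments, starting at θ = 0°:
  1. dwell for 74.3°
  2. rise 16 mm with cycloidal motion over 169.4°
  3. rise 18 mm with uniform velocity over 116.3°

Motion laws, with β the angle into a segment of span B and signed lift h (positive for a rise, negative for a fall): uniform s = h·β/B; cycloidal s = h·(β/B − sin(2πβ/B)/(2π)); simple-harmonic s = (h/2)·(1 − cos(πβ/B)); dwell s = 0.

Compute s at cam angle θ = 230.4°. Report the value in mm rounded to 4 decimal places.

seg 1 [0°–74.3°] dwell: s stays 0.0000
seg 2 [74.3°–243.7°] cycloidal, h=16: θ=230.4° here. β=156.1, B=169.4. 16·(0.9215 − sin(2π·0.9215)/(2π)) = 15.9497 → s = 15.9497

15.9497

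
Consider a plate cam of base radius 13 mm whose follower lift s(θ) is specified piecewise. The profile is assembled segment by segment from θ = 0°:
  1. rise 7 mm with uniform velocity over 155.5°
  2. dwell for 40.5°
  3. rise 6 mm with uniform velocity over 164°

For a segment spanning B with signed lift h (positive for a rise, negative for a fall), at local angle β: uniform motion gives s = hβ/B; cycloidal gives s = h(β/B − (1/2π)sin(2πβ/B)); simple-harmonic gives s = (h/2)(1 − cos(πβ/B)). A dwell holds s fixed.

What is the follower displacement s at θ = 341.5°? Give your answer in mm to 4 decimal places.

seg 1 [0°–155.5°] uniform, h=7: full span → s += 7 → s = 7.0000
seg 2 [155.5°–196°] dwell: s stays 7.0000
seg 3 [196°–360°] uniform, h=6: θ=341.5° here. β=145.5, B=164. 6·145.5/164 = 5.3232 → s = 12.3232

12.3232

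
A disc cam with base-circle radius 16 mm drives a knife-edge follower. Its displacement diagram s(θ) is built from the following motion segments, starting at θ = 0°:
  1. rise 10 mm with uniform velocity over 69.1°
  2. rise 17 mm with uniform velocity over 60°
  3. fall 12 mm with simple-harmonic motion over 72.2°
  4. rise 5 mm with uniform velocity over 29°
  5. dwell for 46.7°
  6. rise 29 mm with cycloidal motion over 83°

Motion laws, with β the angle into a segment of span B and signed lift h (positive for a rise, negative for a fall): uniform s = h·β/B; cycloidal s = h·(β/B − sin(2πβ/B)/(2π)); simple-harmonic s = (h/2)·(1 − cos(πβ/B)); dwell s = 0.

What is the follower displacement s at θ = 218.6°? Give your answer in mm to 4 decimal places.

seg 1 [0°–69.1°] uniform, h=10: full span → s += 10 → s = 10.0000
seg 2 [69.1°–129.1°] uniform, h=17: full span → s += 17 → s = 27.0000
seg 3 [129.1°–201.3°] simple-harmonic, h=-12: full span → s += -12 → s = 15.0000
seg 4 [201.3°–230.3°] uniform, h=5: θ=218.6° here. β=17.3, B=29. 5·17.3/29 = 2.9828 → s = 17.9828

17.9828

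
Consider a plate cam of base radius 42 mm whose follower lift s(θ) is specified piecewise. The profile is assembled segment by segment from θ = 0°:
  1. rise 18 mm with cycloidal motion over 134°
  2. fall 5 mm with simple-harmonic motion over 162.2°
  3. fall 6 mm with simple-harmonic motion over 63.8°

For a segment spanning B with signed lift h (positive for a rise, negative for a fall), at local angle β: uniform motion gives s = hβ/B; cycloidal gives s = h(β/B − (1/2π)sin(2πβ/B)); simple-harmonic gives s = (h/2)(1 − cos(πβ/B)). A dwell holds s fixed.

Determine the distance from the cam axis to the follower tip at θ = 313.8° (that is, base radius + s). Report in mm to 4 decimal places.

seg 1 [0°–134°] cycloidal, h=18: full span → s += 18 → s = 18.0000
seg 2 [134°–296.2°] simple-harmonic, h=-5: full span → s += -5 → s = 13.0000
seg 3 [296.2°–360°] simple-harmonic, h=-6: θ=313.8° here. β=17.6, B=63.8. -6/2·(1 − cos(π·0.2759)) = -1.0578 → s = 11.9422
radial distance = base radius + s = 42 + 11.9422 = 53.9422

53.9422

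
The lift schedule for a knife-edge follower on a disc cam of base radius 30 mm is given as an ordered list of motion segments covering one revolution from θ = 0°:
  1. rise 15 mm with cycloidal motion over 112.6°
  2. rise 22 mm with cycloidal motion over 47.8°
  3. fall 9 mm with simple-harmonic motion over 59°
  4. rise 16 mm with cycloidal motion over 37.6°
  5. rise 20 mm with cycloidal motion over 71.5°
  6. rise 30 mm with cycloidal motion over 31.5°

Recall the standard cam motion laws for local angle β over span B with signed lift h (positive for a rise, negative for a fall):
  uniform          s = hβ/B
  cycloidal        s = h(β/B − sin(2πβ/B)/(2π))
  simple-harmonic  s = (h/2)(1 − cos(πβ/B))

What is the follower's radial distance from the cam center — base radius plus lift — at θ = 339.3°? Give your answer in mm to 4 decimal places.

seg 1 [0°–112.6°] cycloidal, h=15: full span → s += 15 → s = 15.0000
seg 2 [112.6°–160.4°] cycloidal, h=22: full span → s += 22 → s = 37.0000
seg 3 [160.4°–219.4°] simple-harmonic, h=-9: full span → s += -9 → s = 28.0000
seg 4 [219.4°–257°] cycloidal, h=16: full span → s += 16 → s = 44.0000
seg 5 [257°–328.5°] cycloidal, h=20: full span → s += 20 → s = 64.0000
seg 6 [328.5°–360°] cycloidal, h=30: θ=339.3° here. β=10.8, B=31.5. 30·(0.3429 − sin(2π·0.3429)/(2π)) = 6.3009 → s = 70.3009
radial distance = base radius + s = 30 + 70.3009 = 100.3009

100.3009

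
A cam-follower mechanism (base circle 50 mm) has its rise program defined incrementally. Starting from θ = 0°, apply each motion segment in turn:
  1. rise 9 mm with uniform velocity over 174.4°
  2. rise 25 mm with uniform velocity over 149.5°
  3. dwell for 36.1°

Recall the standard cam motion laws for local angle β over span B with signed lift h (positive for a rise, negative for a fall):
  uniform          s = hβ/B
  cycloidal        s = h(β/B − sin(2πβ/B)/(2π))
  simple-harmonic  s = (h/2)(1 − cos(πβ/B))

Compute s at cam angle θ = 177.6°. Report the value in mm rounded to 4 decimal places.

seg 1 [0°–174.4°] uniform, h=9: full span → s += 9 → s = 9.0000
seg 2 [174.4°–323.9°] uniform, h=25: θ=177.6° here. β=3.2, B=149.5. 25·3.2/149.5 = 0.5351 → s = 9.5351

9.5351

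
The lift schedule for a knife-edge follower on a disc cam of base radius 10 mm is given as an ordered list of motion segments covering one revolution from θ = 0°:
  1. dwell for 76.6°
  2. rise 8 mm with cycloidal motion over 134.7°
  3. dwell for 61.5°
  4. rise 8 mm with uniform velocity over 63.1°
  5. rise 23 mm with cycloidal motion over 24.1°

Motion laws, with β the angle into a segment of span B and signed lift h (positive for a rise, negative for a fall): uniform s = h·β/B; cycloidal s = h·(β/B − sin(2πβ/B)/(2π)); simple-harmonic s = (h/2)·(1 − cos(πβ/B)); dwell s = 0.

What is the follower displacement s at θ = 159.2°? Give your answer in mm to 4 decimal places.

seg 1 [0°–76.6°] dwell: s stays 0.0000
seg 2 [76.6°–211.3°] cycloidal, h=8: θ=159.2° here. β=82.6, B=134.7. 8·(0.6132 − sin(2π·0.6132)/(2π)) = 5.7370 → s = 5.7370

5.7370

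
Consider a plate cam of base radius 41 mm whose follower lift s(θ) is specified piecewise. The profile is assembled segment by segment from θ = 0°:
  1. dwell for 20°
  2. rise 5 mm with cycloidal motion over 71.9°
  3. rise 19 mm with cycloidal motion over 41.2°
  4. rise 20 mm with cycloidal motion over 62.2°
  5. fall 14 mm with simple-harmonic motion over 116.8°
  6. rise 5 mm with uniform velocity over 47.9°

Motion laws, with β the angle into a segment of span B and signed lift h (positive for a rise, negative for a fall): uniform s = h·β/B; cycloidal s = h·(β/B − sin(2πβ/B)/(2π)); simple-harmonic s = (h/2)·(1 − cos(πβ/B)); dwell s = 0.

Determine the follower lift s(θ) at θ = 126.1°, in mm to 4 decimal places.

seg 1 [0°–20°] dwell: s stays 0.0000
seg 2 [20°–91.9°] cycloidal, h=5: full span → s += 5 → s = 5.0000
seg 3 [91.9°–133.1°] cycloidal, h=19: θ=126.1° here. β=34.2, B=41.2. 19·(0.8301 − sin(2π·0.8301)/(2π)) = 18.4209 → s = 23.4209

23.4209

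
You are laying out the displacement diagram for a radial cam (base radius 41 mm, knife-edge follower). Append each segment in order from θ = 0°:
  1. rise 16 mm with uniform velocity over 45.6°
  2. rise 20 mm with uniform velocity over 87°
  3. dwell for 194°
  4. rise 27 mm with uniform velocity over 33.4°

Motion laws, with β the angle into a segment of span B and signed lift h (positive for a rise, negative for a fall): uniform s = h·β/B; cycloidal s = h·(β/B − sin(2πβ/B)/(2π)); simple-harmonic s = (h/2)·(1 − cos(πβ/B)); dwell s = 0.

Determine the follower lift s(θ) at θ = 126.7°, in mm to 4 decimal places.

seg 1 [0°–45.6°] uniform, h=16: full span → s += 16 → s = 16.0000
seg 2 [45.6°–132.6°] uniform, h=20: θ=126.7° here. β=81.1, B=87. 20·81.1/87 = 18.6437 → s = 34.6437

34.6437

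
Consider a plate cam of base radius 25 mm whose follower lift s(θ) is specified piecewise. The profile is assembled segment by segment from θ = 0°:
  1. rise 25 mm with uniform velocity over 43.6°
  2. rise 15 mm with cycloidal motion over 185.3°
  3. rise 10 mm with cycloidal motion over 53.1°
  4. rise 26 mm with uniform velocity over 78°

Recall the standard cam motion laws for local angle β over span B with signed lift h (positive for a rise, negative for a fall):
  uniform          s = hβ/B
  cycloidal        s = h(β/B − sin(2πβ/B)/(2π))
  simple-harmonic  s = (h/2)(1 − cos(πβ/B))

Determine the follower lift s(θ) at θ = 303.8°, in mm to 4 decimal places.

seg 1 [0°–43.6°] uniform, h=25: full span → s += 25 → s = 25.0000
seg 2 [43.6°–228.9°] cycloidal, h=15: full span → s += 15 → s = 40.0000
seg 3 [228.9°–282°] cycloidal, h=10: full span → s += 10 → s = 50.0000
seg 4 [282°–360°] uniform, h=26: θ=303.8° here. β=21.8, B=78. 26·21.8/78 = 7.2667 → s = 57.2667

57.2667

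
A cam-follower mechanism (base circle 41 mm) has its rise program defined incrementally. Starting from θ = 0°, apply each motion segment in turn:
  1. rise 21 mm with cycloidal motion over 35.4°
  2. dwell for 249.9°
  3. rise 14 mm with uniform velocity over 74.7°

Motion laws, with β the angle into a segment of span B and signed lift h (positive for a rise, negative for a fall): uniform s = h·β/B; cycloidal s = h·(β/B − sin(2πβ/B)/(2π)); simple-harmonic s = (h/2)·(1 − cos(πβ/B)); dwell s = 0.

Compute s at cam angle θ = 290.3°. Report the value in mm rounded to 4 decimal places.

seg 1 [0°–35.4°] cycloidal, h=21: full span → s += 21 → s = 21.0000
seg 2 [35.4°–285.3°] dwell: s stays 21.0000
seg 3 [285.3°–360°] uniform, h=14: θ=290.3° here. β=5, B=74.7. 14·5/74.7 = 0.9371 → s = 21.9371

21.9371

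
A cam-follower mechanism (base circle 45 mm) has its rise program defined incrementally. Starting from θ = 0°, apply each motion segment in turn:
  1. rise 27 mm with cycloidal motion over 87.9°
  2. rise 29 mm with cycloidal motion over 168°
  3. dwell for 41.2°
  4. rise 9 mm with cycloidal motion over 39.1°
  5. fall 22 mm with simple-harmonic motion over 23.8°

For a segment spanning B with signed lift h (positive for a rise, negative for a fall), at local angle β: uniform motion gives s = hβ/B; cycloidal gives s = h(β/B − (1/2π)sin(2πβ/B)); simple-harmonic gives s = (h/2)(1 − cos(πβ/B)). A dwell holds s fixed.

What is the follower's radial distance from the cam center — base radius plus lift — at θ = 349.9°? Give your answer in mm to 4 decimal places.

seg 1 [0°–87.9°] cycloidal, h=27: full span → s += 27 → s = 27.0000
seg 2 [87.9°–255.9°] cycloidal, h=29: full span → s += 29 → s = 56.0000
seg 3 [255.9°–297.1°] dwell: s stays 56.0000
seg 4 [297.1°–336.2°] cycloidal, h=9: full span → s += 9 → s = 65.0000
seg 5 [336.2°–360°] simple-harmonic, h=-22: θ=349.9° here. β=13.7, B=23.8. -22/2·(1 − cos(π·0.5756)) = -13.5891 → s = 51.4109
radial distance = base radius + s = 45 + 51.4109 = 96.4109

96.4109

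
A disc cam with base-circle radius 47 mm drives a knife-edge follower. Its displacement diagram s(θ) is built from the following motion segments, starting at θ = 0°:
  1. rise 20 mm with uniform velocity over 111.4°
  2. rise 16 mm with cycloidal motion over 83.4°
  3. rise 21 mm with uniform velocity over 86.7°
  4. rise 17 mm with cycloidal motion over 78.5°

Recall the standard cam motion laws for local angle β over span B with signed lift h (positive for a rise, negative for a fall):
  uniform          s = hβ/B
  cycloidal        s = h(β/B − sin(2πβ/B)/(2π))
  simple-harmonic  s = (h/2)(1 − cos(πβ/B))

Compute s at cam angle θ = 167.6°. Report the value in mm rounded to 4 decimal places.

seg 1 [0°–111.4°] uniform, h=20: full span → s += 20 → s = 20.0000
seg 2 [111.4°–194.8°] cycloidal, h=16: θ=167.6° here. β=56.2, B=83.4. 16·(0.6739 − sin(2π·0.6739)/(2π)) = 13.0424 → s = 33.0424

33.0424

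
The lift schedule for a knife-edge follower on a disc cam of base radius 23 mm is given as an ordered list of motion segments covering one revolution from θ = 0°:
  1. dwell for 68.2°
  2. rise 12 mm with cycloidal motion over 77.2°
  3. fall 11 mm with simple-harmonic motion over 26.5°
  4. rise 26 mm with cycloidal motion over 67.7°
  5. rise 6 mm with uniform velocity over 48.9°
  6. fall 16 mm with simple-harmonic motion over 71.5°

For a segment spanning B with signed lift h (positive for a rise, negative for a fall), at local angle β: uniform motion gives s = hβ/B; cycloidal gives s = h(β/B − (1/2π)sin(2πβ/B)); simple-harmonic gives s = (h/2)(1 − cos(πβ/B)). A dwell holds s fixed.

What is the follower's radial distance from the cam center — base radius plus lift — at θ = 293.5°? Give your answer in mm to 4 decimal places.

seg 1 [0°–68.2°] dwell: s stays 0.0000
seg 2 [68.2°–145.4°] cycloidal, h=12: full span → s += 12 → s = 12.0000
seg 3 [145.4°–171.9°] simple-harmonic, h=-11: full span → s += -11 → s = 1.0000
seg 4 [171.9°–239.6°] cycloidal, h=26: full span → s += 26 → s = 27.0000
seg 5 [239.6°–288.5°] uniform, h=6: full span → s += 6 → s = 33.0000
seg 6 [288.5°–360°] simple-harmonic, h=-16: θ=293.5° here. β=5, B=71.5. -16/2·(1 − cos(π·0.0699)) = -0.1923 → s = 32.8077
radial distance = base radius + s = 23 + 32.8077 = 55.8077

55.8077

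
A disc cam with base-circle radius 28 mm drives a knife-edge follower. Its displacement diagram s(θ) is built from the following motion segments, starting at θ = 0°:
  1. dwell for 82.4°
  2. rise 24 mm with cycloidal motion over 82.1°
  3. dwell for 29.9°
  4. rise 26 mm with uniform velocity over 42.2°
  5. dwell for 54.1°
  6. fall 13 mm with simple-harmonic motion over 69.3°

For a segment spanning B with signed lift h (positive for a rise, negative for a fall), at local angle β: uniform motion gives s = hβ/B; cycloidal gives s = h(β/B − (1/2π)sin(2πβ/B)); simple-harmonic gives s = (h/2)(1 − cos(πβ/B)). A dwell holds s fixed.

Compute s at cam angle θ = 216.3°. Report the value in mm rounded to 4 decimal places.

seg 1 [0°–82.4°] dwell: s stays 0.0000
seg 2 [82.4°–164.5°] cycloidal, h=24: full span → s += 24 → s = 24.0000
seg 3 [164.5°–194.4°] dwell: s stays 24.0000
seg 4 [194.4°–236.6°] uniform, h=26: θ=216.3° here. β=21.9, B=42.2. 26·21.9/42.2 = 13.4929 → s = 37.4929

37.4929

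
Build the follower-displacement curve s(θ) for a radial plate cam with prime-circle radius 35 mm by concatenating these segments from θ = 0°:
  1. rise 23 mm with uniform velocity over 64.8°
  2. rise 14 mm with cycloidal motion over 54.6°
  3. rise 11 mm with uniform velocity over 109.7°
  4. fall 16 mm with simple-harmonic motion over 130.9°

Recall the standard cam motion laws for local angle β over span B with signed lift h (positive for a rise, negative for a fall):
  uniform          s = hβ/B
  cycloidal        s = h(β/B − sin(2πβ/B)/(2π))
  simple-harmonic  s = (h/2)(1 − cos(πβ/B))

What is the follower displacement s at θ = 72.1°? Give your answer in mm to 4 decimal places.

seg 1 [0°–64.8°] uniform, h=23: full span → s += 23 → s = 23.0000
seg 2 [64.8°–119.4°] cycloidal, h=14: θ=72.1° here. β=7.3, B=54.6. 14·(0.1337 − sin(2π·0.1337)/(2π)) = 0.2125 → s = 23.2125

23.2125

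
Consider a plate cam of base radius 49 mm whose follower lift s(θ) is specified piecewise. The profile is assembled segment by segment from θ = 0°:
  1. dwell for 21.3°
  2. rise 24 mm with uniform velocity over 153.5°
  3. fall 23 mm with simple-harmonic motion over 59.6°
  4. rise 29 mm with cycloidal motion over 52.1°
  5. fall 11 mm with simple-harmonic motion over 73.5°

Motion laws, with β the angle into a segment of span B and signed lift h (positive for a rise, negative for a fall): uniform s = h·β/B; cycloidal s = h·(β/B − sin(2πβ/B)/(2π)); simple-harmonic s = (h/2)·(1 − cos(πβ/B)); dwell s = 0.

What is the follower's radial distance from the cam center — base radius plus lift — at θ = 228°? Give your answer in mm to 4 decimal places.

seg 1 [0°–21.3°] dwell: s stays 0.0000
seg 2 [21.3°–174.8°] uniform, h=24: full span → s += 24 → s = 24.0000
seg 3 [174.8°–234.4°] simple-harmonic, h=-23: θ=228° here. β=53.2, B=59.6. -23/2·(1 − cos(π·0.8926)) = -22.3518 → s = 1.6482
radial distance = base radius + s = 49 + 1.6482 = 50.6482

50.6482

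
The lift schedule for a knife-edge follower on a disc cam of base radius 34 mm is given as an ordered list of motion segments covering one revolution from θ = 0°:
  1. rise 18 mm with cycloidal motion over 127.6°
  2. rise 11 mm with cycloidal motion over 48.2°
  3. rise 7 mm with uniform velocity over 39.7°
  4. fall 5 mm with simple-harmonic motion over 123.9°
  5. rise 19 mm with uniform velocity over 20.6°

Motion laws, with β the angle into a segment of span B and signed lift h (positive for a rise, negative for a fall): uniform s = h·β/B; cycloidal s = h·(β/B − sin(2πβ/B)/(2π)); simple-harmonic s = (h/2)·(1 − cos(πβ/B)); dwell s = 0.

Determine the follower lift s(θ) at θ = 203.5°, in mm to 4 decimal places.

seg 1 [0°–127.6°] cycloidal, h=18: full span → s += 18 → s = 18.0000
seg 2 [127.6°–175.8°] cycloidal, h=11: full span → s += 11 → s = 29.0000
seg 3 [175.8°–215.5°] uniform, h=7: θ=203.5° here. β=27.7, B=39.7. 7·27.7/39.7 = 4.8841 → s = 33.8841

33.8841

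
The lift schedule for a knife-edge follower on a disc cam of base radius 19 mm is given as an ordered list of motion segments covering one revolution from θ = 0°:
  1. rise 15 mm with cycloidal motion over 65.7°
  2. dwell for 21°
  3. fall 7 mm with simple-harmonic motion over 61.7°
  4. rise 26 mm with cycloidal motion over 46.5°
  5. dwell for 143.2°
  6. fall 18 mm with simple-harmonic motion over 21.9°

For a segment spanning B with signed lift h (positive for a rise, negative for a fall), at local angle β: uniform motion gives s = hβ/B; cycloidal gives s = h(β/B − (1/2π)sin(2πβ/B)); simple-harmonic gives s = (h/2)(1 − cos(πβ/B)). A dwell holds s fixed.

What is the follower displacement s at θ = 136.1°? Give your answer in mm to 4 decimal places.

seg 1 [0°–65.7°] cycloidal, h=15: full span → s += 15 → s = 15.0000
seg 2 [65.7°–86.7°] dwell: s stays 15.0000
seg 3 [86.7°–148.4°] simple-harmonic, h=-7: θ=136.1° here. β=49.4, B=61.7. -7/2·(1 − cos(π·0.8006)) = -6.3357 → s = 8.6643

8.6643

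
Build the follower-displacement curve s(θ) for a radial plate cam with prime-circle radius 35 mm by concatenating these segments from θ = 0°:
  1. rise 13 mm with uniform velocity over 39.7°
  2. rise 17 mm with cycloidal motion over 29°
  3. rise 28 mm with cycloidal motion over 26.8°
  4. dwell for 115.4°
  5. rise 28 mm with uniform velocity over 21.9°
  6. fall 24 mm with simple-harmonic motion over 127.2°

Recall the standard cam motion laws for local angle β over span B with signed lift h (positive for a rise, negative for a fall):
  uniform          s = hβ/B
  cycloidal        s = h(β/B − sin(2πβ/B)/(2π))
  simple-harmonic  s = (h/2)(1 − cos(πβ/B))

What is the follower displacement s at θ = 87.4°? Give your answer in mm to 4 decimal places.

seg 1 [0°–39.7°] uniform, h=13: full span → s += 13 → s = 13.0000
seg 2 [39.7°–68.7°] cycloidal, h=17: full span → s += 17 → s = 30.0000
seg 3 [68.7°–95.5°] cycloidal, h=28: θ=87.4° here. β=18.7, B=26.8. 28·(0.6978 − sin(2π·0.6978)/(2π)) = 23.7558 → s = 53.7558

53.7558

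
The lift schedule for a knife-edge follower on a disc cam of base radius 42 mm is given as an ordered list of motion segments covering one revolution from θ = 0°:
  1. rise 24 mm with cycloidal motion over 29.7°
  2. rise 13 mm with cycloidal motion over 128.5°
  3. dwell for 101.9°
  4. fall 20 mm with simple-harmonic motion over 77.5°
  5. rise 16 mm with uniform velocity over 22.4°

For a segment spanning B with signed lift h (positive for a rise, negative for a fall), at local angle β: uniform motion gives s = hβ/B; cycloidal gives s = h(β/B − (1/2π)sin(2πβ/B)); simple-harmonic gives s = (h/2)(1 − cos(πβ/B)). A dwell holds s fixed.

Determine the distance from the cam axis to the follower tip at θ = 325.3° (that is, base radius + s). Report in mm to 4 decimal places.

seg 1 [0°–29.7°] cycloidal, h=24: full span → s += 24 → s = 24.0000
seg 2 [29.7°–158.2°] cycloidal, h=13: full span → s += 13 → s = 37.0000
seg 3 [158.2°–260.1°] dwell: s stays 37.0000
seg 4 [260.1°–337.6°] simple-harmonic, h=-20: θ=325.3° here. β=65.2, B=77.5. -20/2·(1 − cos(π·0.8413)) = -18.7825 → s = 18.2175
radial distance = base radius + s = 42 + 18.2175 = 60.2175

60.2175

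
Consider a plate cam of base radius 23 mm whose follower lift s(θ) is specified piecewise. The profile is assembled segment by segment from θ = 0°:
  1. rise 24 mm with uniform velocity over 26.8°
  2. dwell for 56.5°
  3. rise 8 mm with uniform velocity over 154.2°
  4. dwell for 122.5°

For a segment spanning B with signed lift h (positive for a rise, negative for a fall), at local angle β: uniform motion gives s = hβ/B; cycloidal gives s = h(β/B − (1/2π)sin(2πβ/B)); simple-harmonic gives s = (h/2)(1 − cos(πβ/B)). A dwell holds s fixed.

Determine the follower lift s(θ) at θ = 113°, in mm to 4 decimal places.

seg 1 [0°–26.8°] uniform, h=24: full span → s += 24 → s = 24.0000
seg 2 [26.8°–83.3°] dwell: s stays 24.0000
seg 3 [83.3°–237.5°] uniform, h=8: θ=113° here. β=29.7, B=154.2. 8·29.7/154.2 = 1.5409 → s = 25.5409

25.5409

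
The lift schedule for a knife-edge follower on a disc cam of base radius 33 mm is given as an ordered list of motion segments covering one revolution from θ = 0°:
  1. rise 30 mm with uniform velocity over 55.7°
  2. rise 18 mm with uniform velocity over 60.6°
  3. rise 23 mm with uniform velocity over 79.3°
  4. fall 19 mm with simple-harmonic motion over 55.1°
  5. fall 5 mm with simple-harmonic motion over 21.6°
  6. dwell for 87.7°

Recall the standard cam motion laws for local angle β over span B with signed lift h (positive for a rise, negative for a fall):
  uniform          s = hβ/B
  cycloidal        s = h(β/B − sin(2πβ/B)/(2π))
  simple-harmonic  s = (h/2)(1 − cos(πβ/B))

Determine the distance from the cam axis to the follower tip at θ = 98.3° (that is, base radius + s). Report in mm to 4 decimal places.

seg 1 [0°–55.7°] uniform, h=30: full span → s += 30 → s = 30.0000
seg 2 [55.7°–116.3°] uniform, h=18: θ=98.3° here. β=42.6, B=60.6. 18·42.6/60.6 = 12.6535 → s = 42.6535
radial distance = base radius + s = 33 + 42.6535 = 75.6535

75.6535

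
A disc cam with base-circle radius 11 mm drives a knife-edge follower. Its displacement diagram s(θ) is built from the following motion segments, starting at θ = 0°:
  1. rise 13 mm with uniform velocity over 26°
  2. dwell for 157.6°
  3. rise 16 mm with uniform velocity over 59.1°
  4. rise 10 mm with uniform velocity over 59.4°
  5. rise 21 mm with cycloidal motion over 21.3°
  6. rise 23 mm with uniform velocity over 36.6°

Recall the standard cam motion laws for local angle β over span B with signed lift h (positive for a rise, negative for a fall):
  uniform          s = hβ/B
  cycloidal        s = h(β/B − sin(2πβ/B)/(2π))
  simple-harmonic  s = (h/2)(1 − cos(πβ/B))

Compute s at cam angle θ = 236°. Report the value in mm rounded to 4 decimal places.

seg 1 [0°–26°] uniform, h=13: full span → s += 13 → s = 13.0000
seg 2 [26°–183.6°] dwell: s stays 13.0000
seg 3 [183.6°–242.7°] uniform, h=16: θ=236° here. β=52.4, B=59.1. 16·52.4/59.1 = 14.1861 → s = 27.1861

27.1861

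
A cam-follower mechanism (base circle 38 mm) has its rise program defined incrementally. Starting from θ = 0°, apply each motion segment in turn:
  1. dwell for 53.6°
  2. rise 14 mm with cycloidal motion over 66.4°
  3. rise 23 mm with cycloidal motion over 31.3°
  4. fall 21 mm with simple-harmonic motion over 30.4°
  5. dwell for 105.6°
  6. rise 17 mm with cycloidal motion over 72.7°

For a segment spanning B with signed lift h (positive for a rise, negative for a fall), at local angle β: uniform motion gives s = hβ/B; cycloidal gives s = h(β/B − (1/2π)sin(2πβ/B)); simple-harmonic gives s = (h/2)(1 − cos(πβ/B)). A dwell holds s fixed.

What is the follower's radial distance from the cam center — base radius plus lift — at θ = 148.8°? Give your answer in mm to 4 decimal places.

seg 1 [0°–53.6°] dwell: s stays 0.0000
seg 2 [53.6°–120°] cycloidal, h=14: full span → s += 14 → s = 14.0000
seg 3 [120°–151.3°] cycloidal, h=23: θ=148.8° here. β=28.8, B=31.3. 23·(0.9201 − sin(2π·0.9201)/(2π)) = 22.9239 → s = 36.9239
radial distance = base radius + s = 38 + 36.9239 = 74.9239

74.9239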